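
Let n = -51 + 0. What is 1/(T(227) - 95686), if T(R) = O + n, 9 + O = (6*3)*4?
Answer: -1/95674 ≈ -1.0452e-5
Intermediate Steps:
n = -51
O = 63 (O = -9 + (6*3)*4 = -9 + 18*4 = -9 + 72 = 63)
T(R) = 12 (T(R) = 63 - 51 = 12)
1/(T(227) - 95686) = 1/(12 - 95686) = 1/(-95674) = -1/95674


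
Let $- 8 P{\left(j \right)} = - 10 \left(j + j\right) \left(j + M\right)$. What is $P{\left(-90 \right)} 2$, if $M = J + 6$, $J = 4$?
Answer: $36000$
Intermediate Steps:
$M = 10$ ($M = 4 + 6 = 10$)
$P{\left(j \right)} = \frac{5 j \left(10 + j\right)}{2}$ ($P{\left(j \right)} = - \frac{\left(-10\right) \left(j + j\right) \left(j + 10\right)}{8} = - \frac{\left(-10\right) 2 j \left(10 + j\right)}{8} = - \frac{\left(-20\right) j \left(10 + j\right)}{8} = \frac{5 j \left(10 + j\right)}{2}$)
$P{\left(-90 \right)} 2 = \frac{5}{2} \left(-90\right) \left(10 - 90\right) 2 = \frac{5}{2} \left(-90\right) \left(-80\right) 2 = 18000 \cdot 2 = 36000$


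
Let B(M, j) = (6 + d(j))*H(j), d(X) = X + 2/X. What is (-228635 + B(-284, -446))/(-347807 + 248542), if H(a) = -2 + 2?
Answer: 45727/19853 ≈ 2.3033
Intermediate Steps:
H(a) = 0
B(M, j) = 0 (B(M, j) = (6 + (j + 2/j))*0 = (6 + j + 2/j)*0 = 0)
(-228635 + B(-284, -446))/(-347807 + 248542) = (-228635 + 0)/(-347807 + 248542) = -228635/(-99265) = -228635*(-1/99265) = 45727/19853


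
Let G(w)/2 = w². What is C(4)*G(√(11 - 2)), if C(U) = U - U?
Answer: 0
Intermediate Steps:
C(U) = 0
G(w) = 2*w²
C(4)*G(√(11 - 2)) = 0*(2*(√(11 - 2))²) = 0*(2*(√9)²) = 0*(2*3²) = 0*(2*9) = 0*18 = 0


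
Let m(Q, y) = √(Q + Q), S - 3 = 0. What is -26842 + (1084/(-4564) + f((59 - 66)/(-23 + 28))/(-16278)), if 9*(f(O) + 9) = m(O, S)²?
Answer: -22434578164351/835793910 ≈ -26842.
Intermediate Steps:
S = 3 (S = 3 + 0 = 3)
m(Q, y) = √2*√Q (m(Q, y) = √(2*Q) = √2*√Q)
f(O) = -9 + 2*O/9 (f(O) = -9 + (√2*√O)²/9 = -9 + (2*O)/9 = -9 + 2*O/9)
-26842 + (1084/(-4564) + f((59 - 66)/(-23 + 28))/(-16278)) = -26842 + (1084/(-4564) + (-9 + 2*((59 - 66)/(-23 + 28))/9)/(-16278)) = -26842 + (1084*(-1/4564) + (-9 + 2*(-7/5)/9)*(-1/16278)) = -26842 + (-271/1141 + (-9 + 2*(-7*⅕)/9)*(-1/16278)) = -26842 + (-271/1141 + (-9 + (2/9)*(-7/5))*(-1/16278)) = -26842 + (-271/1141 + (-9 - 14/45)*(-1/16278)) = -26842 + (-271/1141 - 419/45*(-1/16278)) = -26842 + (-271/1141 + 419/732510) = -26842 - 198032131/835793910 = -22434578164351/835793910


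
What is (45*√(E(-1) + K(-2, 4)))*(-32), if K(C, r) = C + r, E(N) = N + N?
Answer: 0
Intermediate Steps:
E(N) = 2*N
(45*√(E(-1) + K(-2, 4)))*(-32) = (45*√(2*(-1) + (-2 + 4)))*(-32) = (45*√(-2 + 2))*(-32) = (45*√0)*(-32) = (45*0)*(-32) = 0*(-32) = 0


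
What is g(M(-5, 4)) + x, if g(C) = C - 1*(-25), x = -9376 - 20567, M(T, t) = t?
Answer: -29914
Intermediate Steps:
x = -29943
g(C) = 25 + C (g(C) = C + 25 = 25 + C)
g(M(-5, 4)) + x = (25 + 4) - 29943 = 29 - 29943 = -29914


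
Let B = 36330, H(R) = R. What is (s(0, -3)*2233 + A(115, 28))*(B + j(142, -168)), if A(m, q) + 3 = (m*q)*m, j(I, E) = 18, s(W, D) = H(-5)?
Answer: 13053729936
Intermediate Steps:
s(W, D) = -5
A(m, q) = -3 + q*m² (A(m, q) = -3 + (m*q)*m = -3 + q*m²)
(s(0, -3)*2233 + A(115, 28))*(B + j(142, -168)) = (-5*2233 + (-3 + 28*115²))*(36330 + 18) = (-11165 + (-3 + 28*13225))*36348 = (-11165 + (-3 + 370300))*36348 = (-11165 + 370297)*36348 = 359132*36348 = 13053729936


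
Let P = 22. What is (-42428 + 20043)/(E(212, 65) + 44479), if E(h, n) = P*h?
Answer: -22385/49143 ≈ -0.45551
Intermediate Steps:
E(h, n) = 22*h
(-42428 + 20043)/(E(212, 65) + 44479) = (-42428 + 20043)/(22*212 + 44479) = -22385/(4664 + 44479) = -22385/49143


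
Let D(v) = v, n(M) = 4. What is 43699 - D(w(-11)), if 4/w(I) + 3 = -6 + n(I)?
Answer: 218499/5 ≈ 43700.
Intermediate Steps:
w(I) = -4/5 (w(I) = 4/(-3 + (-6 + 4)) = 4/(-3 - 2) = 4/(-5) = 4*(-1/5) = -4/5)
43699 - D(w(-11)) = 43699 - 1*(-4/5) = 43699 + 4/5 = 218499/5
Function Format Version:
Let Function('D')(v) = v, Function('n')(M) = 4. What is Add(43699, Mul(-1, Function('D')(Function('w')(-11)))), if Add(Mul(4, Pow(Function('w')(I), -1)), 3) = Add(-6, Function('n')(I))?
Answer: Rational(218499, 5) ≈ 43700.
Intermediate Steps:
Function('w')(I) = Rational(-4, 5) (Function('w')(I) = Mul(4, Pow(Add(-3, Add(-6, 4)), -1)) = Mul(4, Pow(Add(-3, -2), -1)) = Mul(4, Pow(-5, -1)) = Mul(4, Rational(-1, 5)) = Rational(-4, 5))
Add(43699, Mul(-1, Function('D')(Function('w')(-11)))) = Add(43699, Mul(-1, Rational(-4, 5))) = Add(43699, Rational(4, 5)) = Rational(218499, 5)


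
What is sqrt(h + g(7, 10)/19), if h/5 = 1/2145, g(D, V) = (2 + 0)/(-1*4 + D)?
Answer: sqrt(2486055)/8151 ≈ 0.19344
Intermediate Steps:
g(D, V) = 2/(-4 + D)
h = 1/429 (h = 5/2145 = 5*(1/2145) = 1/429 ≈ 0.0023310)
sqrt(h + g(7, 10)/19) = sqrt(1/429 + (2/(-4 + 7))/19) = sqrt(1/429 + (2/3)/19) = sqrt(1/429 + (2*(1/3))/19) = sqrt(1/429 + (1/19)*(2/3)) = sqrt(1/429 + 2/57) = sqrt(305/8151) = sqrt(2486055)/8151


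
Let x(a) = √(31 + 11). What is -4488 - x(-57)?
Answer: -4488 - √42 ≈ -4494.5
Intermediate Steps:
x(a) = √42
-4488 - x(-57) = -4488 - √42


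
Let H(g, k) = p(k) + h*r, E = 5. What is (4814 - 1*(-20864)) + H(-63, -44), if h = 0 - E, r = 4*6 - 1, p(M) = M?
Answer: 25519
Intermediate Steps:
r = 23 (r = 24 - 1 = 23)
h = -5 (h = 0 - 1*5 = 0 - 5 = -5)
H(g, k) = -115 + k (H(g, k) = k - 5*23 = k - 115 = -115 + k)
(4814 - 1*(-20864)) + H(-63, -44) = (4814 - 1*(-20864)) + (-115 - 44) = (4814 + 20864) - 159 = 25678 - 159 = 25519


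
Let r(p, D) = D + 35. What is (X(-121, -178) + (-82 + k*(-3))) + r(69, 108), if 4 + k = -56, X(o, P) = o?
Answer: 120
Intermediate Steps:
r(p, D) = 35 + D
k = -60 (k = -4 - 56 = -60)
(X(-121, -178) + (-82 + k*(-3))) + r(69, 108) = (-121 + (-82 - 60*(-3))) + (35 + 108) = (-121 + (-82 + 180)) + 143 = (-121 + 98) + 143 = -23 + 143 = 120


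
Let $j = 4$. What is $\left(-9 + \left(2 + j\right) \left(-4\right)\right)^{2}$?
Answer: $1089$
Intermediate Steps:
$\left(-9 + \left(2 + j\right) \left(-4\right)\right)^{2} = \left(-9 + \left(2 + 4\right) \left(-4\right)\right)^{2} = \left(-9 + 6 \left(-4\right)\right)^{2} = \left(-9 - 24\right)^{2} = \left(-33\right)^{2} = 1089$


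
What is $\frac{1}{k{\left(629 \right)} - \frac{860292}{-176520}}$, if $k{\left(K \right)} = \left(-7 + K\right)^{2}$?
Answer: $\frac{14710}{5691135331} \approx 2.5847 \cdot 10^{-6}$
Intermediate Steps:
$\frac{1}{k{\left(629 \right)} - \frac{860292}{-176520}} = \frac{1}{\left(-7 + 629\right)^{2} - \frac{860292}{-176520}} = \frac{1}{622^{2} - - \frac{71691}{14710}} = \frac{1}{386884 + \frac{71691}{14710}} = \frac{1}{\frac{5691135331}{14710}} = \frac{14710}{5691135331}$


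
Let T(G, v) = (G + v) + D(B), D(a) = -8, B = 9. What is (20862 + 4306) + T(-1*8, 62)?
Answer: 25214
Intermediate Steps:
T(G, v) = -8 + G + v (T(G, v) = (G + v) - 8 = -8 + G + v)
(20862 + 4306) + T(-1*8, 62) = (20862 + 4306) + (-8 - 1*8 + 62) = 25168 + (-8 - 8 + 62) = 25168 + 46 = 25214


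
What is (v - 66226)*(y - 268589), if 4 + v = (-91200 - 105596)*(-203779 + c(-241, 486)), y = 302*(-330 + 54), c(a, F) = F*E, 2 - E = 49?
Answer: -15695878825906926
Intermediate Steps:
E = -47 (E = 2 - 1*49 = 2 - 49 = -47)
c(a, F) = -47*F (c(a, F) = F*(-47) = -47*F)
y = -83352 (y = 302*(-276) = -83352)
v = 44598106312 (v = -4 + (-91200 - 105596)*(-203779 - 47*486) = -4 - 196796*(-203779 - 22842) = -4 - 196796*(-226621) = -4 + 44598106316 = 44598106312)
(v - 66226)*(y - 268589) = (44598106312 - 66226)*(-83352 - 268589) = 44598040086*(-351941) = -15695878825906926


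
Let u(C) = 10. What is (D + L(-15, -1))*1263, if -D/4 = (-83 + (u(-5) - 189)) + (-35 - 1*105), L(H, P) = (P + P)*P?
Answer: 2033430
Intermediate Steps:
L(H, P) = 2*P² (L(H, P) = (2*P)*P = 2*P²)
D = 1608 (D = -4*((-83 + (10 - 189)) + (-35 - 1*105)) = -4*((-83 - 179) + (-35 - 105)) = -4*(-262 - 140) = -4*(-402) = 1608)
(D + L(-15, -1))*1263 = (1608 + 2*(-1)²)*1263 = (1608 + 2*1)*1263 = (1608 + 2)*1263 = 1610*1263 = 2033430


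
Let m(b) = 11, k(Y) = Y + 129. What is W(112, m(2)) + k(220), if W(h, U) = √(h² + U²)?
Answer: 349 + √12665 ≈ 461.54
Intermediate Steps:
k(Y) = 129 + Y
W(h, U) = √(U² + h²)
W(112, m(2)) + k(220) = √(11² + 112²) + (129 + 220) = √(121 + 12544) + 349 = √12665 + 349 = 349 + √12665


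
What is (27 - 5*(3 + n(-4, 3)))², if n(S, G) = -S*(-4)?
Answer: 8464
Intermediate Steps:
n(S, G) = 4*S (n(S, G) = -(-4)*S = 4*S)
(27 - 5*(3 + n(-4, 3)))² = (27 - 5*(3 + 4*(-4)))² = (27 - 5*(3 - 16))² = (27 - 5*(-13))² = (27 + 65)² = 92² = 8464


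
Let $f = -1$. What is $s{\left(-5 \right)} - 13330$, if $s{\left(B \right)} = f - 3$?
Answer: $-13334$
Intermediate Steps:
$s{\left(B \right)} = -4$ ($s{\left(B \right)} = -1 - 3 = -4$)
$s{\left(-5 \right)} - 13330 = -4 - 13330 = -13334$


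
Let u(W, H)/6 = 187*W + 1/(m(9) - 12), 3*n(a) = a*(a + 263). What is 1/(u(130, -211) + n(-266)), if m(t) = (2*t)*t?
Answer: 25/3653151 ≈ 6.8434e-6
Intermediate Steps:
n(a) = a*(263 + a)/3 (n(a) = (a*(a + 263))/3 = (a*(263 + a))/3 = a*(263 + a)/3)
m(t) = 2*t²
u(W, H) = 1/25 + 1122*W (u(W, H) = 6*(187*W + 1/(2*9² - 12)) = 6*(187*W + 1/(2*81 - 12)) = 6*(187*W + 1/(162 - 12)) = 6*(187*W + 1/150) = 6*(1/150 + 187*W) = 1/25 + 1122*W)
1/(u(130, -211) + n(-266)) = 1/((1/25 + 1122*130) + (⅓)*(-266)*(263 - 266)) = 1/((1/25 + 145860) + (⅓)*(-266)*(-3)) = 1/(3646501/25 + 266) = 1/(3653151/25) = 25/3653151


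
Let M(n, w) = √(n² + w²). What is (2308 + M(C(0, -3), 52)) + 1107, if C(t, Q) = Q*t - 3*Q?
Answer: 3415 + √2785 ≈ 3467.8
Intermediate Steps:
C(t, Q) = -3*Q + Q*t
(2308 + M(C(0, -3), 52)) + 1107 = (2308 + √((-3*(-3 + 0))² + 52²)) + 1107 = (2308 + √((-3*(-3))² + 2704)) + 1107 = (2308 + √(9² + 2704)) + 1107 = (2308 + √(81 + 2704)) + 1107 = (2308 + √2785) + 1107 = 3415 + √2785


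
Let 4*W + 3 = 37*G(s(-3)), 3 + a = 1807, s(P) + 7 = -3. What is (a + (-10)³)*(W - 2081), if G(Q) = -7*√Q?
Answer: -1673727 - 52059*I*√10 ≈ -1.6737e+6 - 1.6463e+5*I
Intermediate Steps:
s(P) = -10 (s(P) = -7 - 3 = -10)
a = 1804 (a = -3 + 1807 = 1804)
W = -¾ - 259*I*√10/4 (W = -¾ + (37*(-7*I*√10))/4 = -¾ + (-259*I*√10)/4 = -¾ - 259*I*√10/4 ≈ -0.75 - 204.76*I)
(a + (-10)³)*(W - 2081) = (1804 + (-10)³)*((-¾ - 259*I*√10/4) - 2081) = (1804 - 1000)*(-8327/4 - 259*I*√10/4) = 804*(-8327/4 - 259*I*√10/4) = -1673727 - 52059*I*√10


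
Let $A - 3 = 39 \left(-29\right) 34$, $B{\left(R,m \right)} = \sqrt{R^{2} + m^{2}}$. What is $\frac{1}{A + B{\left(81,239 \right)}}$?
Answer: $- \frac{38451}{1478415719} - \frac{\sqrt{63682}}{1478415719} \approx -2.6179 \cdot 10^{-5}$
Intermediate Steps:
$A = -38451$ ($A = 3 + 39 \left(-29\right) 34 = 3 - 38454 = -38451$)
$\frac{1}{A + B{\left(81,239 \right)}} = \frac{1}{-38451 + \sqrt{81^{2} + 239^{2}}} = \frac{1}{-38451 + \sqrt{6561 + 57121}} = \frac{1}{-38451 + \sqrt{63682}}$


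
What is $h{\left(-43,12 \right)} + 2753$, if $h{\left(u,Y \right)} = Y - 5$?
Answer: $2760$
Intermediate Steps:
$h{\left(u,Y \right)} = -5 + Y$ ($h{\left(u,Y \right)} = Y - 5 = -5 + Y$)
$h{\left(-43,12 \right)} + 2753 = \left(-5 + 12\right) + 2753 = 7 + 2753 = 2760$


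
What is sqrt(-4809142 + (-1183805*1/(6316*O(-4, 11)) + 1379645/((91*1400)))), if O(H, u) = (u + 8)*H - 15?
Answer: I*sqrt(39716728926096822730)/2873780 ≈ 2193.0*I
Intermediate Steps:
O(H, u) = -15 + H*(8 + u) (O(H, u) = (8 + u)*H - 15 = H*(8 + u) - 15 = -15 + H*(8 + u))
sqrt(-4809142 + (-1183805*1/(6316*O(-4, 11)) + 1379645/((91*1400)))) = sqrt(-4809142 + (-1183805*1/(6316*(-15 + 8*(-4) - 4*11)) + 1379645/((91*1400)))) = sqrt(-4809142 + (-1183805*1/(6316*(-15 - 32 - 44)) + 1379645/127400)) = sqrt(-4809142 + (-1183805/(6316*(-91)) + 1379645*(1/127400))) = sqrt(-4809142 + (-1183805/(-574756) + 275929/25480)) = sqrt(-4809142 + (-1183805*(-1/574756) + 275929/25480)) = sqrt(-4809142 + (169115/82108 + 275929/25480)) = sqrt(-4809142 + 518558241/40232920) = sqrt(-193485306796399/40232920) = I*sqrt(39716728926096822730)/2873780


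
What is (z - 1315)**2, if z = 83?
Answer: 1517824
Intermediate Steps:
(z - 1315)**2 = (83 - 1315)**2 = (-1232)**2 = 1517824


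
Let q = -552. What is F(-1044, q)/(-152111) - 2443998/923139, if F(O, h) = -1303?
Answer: -123518709887/46806532143 ≈ -2.6389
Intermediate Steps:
F(-1044, q)/(-152111) - 2443998/923139 = -1303/(-152111) - 2443998/923139 = -1303*(-1/152111) - 2443998*1/923139 = 1303/152111 - 814666/307713 = -123518709887/46806532143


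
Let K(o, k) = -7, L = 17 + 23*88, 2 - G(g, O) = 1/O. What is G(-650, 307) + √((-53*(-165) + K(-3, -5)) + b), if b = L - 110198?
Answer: 613/307 + I*√99419 ≈ 1.9967 + 315.31*I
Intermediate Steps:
G(g, O) = 2 - 1/O
L = 2041 (L = 17 + 2024 = 2041)
b = -108157 (b = 2041 - 110198 = -108157)
G(-650, 307) + √((-53*(-165) + K(-3, -5)) + b) = (2 - 1/307) + √((-53*(-165) - 7) - 108157) = (2 - 1*1/307) + √((8745 - 7) - 108157) = (2 - 1/307) + √(8738 - 108157) = 613/307 + √(-99419) = 613/307 + I*√99419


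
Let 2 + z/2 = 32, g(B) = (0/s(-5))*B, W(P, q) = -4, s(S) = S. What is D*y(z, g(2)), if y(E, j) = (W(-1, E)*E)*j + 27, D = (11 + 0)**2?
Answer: 3267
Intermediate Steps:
g(B) = 0 (g(B) = (0/(-5))*B = (0*(-1/5))*B = 0*B = 0)
z = 60 (z = -4 + 2*32 = -4 + 64 = 60)
D = 121 (D = 11**2 = 121)
y(E, j) = 27 - 4*E*j (y(E, j) = (-4*E)*j + 27 = -4*E*j + 27 = 27 - 4*E*j)
D*y(z, g(2)) = 121*(27 - 4*60*0) = 121*(27 + 0) = 121*27 = 3267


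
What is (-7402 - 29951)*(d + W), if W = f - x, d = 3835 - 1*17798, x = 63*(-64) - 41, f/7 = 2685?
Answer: -332628465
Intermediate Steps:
f = 18795 (f = 7*2685 = 18795)
x = -4073 (x = -4032 - 41 = -4073)
d = -13963 (d = 3835 - 17798 = -13963)
W = 22868 (W = 18795 - 1*(-4073) = 18795 + 4073 = 22868)
(-7402 - 29951)*(d + W) = (-7402 - 29951)*(-13963 + 22868) = -37353*8905 = -332628465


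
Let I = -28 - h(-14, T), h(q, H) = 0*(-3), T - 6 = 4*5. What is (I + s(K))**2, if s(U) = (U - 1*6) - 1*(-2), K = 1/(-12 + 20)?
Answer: 65025/64 ≈ 1016.0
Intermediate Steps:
T = 26 (T = 6 + 4*5 = 6 + 20 = 26)
h(q, H) = 0
K = 1/8 ≈ 0.12500
s(U) = -4 + U (s(U) = (U - 6) + 2 = (-6 + U) + 2 = -4 + U)
I = -28 (I = -28 - 1*0 = -28 + 0 = -28)
(I + s(K))**2 = (-28 + (-4 + 1/8))**2 = (-28 - 31/8)**2 = (-255/8)**2 = 65025/64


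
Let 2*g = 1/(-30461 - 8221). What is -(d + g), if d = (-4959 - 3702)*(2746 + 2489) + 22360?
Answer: 3505979817901/77364 ≈ 4.5318e+7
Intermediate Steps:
d = -45317975 (d = -8661*5235 + 22360 = -45340335 + 22360 = -45317975)
g = -1/77364 (g = 1/(2*(-30461 - 8221)) = (½)/(-38682) = (½)*(-1/38682) = -1/77364 ≈ -1.2926e-5)
-(d + g) = -(-45317975 - 1/77364) = -1*(-3505979817901/77364) = 3505979817901/77364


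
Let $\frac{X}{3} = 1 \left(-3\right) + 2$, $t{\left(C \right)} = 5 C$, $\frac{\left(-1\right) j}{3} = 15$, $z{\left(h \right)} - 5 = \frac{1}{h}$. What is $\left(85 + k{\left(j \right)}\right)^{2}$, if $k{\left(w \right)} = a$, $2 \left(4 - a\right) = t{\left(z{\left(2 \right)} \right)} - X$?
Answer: $\frac{87025}{16} \approx 5439.1$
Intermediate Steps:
$z{\left(h \right)} = 5 + \frac{1}{h}$
$j = -45$ ($j = \left(-3\right) 15 = -45$)
$X = -3$ ($X = 3 \left(1 \left(-3\right) + 2\right) = 3 \left(-3 + 2\right) = 3 \left(-1\right) = -3$)
$a = - \frac{45}{4}$ ($a = 4 - \frac{5 \left(5 + \frac{1}{2}\right) - -3}{2} = 4 - \frac{5 \left(5 + \frac{1}{2}\right) + 3}{2} = 4 - \frac{5 \cdot \frac{11}{2} + 3}{2} = 4 - \frac{\frac{55}{2} + 3}{2} = 4 - \frac{61}{4} = - \frac{45}{4} \approx -11.25$)
$k{\left(w \right)} = - \frac{45}{4}$
$\left(85 + k{\left(j \right)}\right)^{2} = \left(85 - \frac{45}{4}\right)^{2} = \left(\frac{295}{4}\right)^{2} = \frac{87025}{16}$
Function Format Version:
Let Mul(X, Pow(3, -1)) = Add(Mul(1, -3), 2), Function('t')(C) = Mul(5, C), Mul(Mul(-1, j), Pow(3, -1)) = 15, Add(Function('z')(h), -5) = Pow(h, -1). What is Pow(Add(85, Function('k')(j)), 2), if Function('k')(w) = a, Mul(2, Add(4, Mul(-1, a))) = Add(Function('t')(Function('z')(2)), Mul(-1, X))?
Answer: Rational(87025, 16) ≈ 5439.1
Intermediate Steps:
Function('z')(h) = Add(5, Pow(h, -1))
j = -45 (j = Mul(-3, 15) = -45)
X = -3 (X = Mul(3, Add(Mul(1, -3), 2)) = Mul(3, Add(-3, 2)) = Mul(3, -1) = -3)
a = Rational(-45, 4) (a = Add(4, Mul(Rational(-1, 2), Add(Mul(5, Add(5, Pow(2, -1))), Mul(-1, -3)))) = Add(4, Mul(Rational(-1, 2), Add(Mul(5, Add(5, Rational(1, 2))), 3))) = Add(4, Mul(Rational(-1, 2), Add(Mul(5, Rational(11, 2)), 3))) = Add(4, Mul(Rational(-1, 2), Add(Rational(55, 2), 3))) = Add(4, Mul(Rational(-1, 2), Rational(61, 2))) = Add(4, Rational(-61, 4)) = Rational(-45, 4) ≈ -11.250)
Function('k')(w) = Rational(-45, 4)
Pow(Add(85, Function('k')(j)), 2) = Pow(Add(85, Rational(-45, 4)), 2) = Pow(Rational(295, 4), 2) = Rational(87025, 16)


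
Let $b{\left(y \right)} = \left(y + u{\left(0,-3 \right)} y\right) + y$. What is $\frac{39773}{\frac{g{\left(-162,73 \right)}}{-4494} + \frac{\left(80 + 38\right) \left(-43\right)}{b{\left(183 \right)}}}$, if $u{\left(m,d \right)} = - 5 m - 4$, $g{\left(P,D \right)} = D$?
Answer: $\frac{10903131582}{3795973} \approx 2872.3$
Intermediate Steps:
$u{\left(m,d \right)} = -4 - 5 m$
$b{\left(y \right)} = - 2 y$ ($b{\left(y \right)} = \left(y + \left(-4 - 0\right) y\right) + y = \left(y + \left(-4 + 0\right) y\right) + y = \left(y - 4 y\right) + y = - 3 y + y = - 2 y$)
$\frac{39773}{\frac{g{\left(-162,73 \right)}}{-4494} + \frac{\left(80 + 38\right) \left(-43\right)}{b{\left(183 \right)}}} = \frac{39773}{\frac{73}{-4494} + \frac{\left(80 + 38\right) \left(-43\right)}{\left(-2\right) 183}} = \frac{39773}{73 \left(- \frac{1}{4494}\right) + \frac{118 \left(-43\right)}{-366}} = \frac{39773}{- \frac{73}{4494} - - \frac{2537}{183}} = \frac{39773}{- \frac{73}{4494} + \frac{2537}{183}} = \frac{39773}{\frac{3795973}{274134}} = 39773 \cdot \frac{274134}{3795973} = \frac{10903131582}{3795973}$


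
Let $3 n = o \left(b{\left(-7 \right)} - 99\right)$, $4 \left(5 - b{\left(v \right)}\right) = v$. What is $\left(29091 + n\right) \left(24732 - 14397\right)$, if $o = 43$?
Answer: $\frac{1147960125}{4} \approx 2.8699 \cdot 10^{8}$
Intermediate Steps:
$b{\left(v \right)} = 5 - \frac{v}{4}$
$n = - \frac{5289}{4}$ ($n = \frac{43 \left(\left(5 - - \frac{7}{4}\right) - 99\right)}{3} = \frac{43 \left(\left(5 + \frac{7}{4}\right) - 99\right)}{3} = \frac{43 \left(\frac{27}{4} - 99\right)}{3} = \frac{43 \left(- \frac{369}{4}\right)}{3} = \frac{1}{3} \left(- \frac{15867}{4}\right) = - \frac{5289}{4} \approx -1322.3$)
$\left(29091 + n\right) \left(24732 - 14397\right) = \left(29091 - \frac{5289}{4}\right) \left(24732 - 14397\right) = \frac{111075}{4} \cdot 10335 = \frac{1147960125}{4}$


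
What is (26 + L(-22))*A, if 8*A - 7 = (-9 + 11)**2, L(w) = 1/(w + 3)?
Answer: 5423/152 ≈ 35.678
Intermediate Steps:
L(w) = 1/(3 + w)
A = 11/8 (A = 7/8 + (-9 + 11)**2/8 = 7/8 + (1/8)*2**2 = 7/8 + (1/8)*4 = 7/8 + 1/2 = 11/8 ≈ 1.3750)
(26 + L(-22))*A = (26 + 1/(3 - 22))*(11/8) = (26 + 1/(-19))*(11/8) = (26 - 1/19)*(11/8) = (493/19)*(11/8) = 5423/152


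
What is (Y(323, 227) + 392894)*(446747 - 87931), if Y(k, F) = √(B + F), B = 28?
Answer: 140976653504 + 358816*√255 ≈ 1.4098e+11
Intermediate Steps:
Y(k, F) = √(28 + F)
(Y(323, 227) + 392894)*(446747 - 87931) = (√(28 + 227) + 392894)*(446747 - 87931) = (√255 + 392894)*358816 = (392894 + √255)*358816 = 140976653504 + 358816*√255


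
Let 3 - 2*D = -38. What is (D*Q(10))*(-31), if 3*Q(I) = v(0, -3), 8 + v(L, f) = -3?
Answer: 13981/6 ≈ 2330.2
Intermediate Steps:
D = 41/2 (D = 3/2 - 1/2*(-38) = 3/2 + 19 = 41/2 ≈ 20.500)
v(L, f) = -11 (v(L, f) = -8 - 3 = -11)
Q(I) = -11/3 (Q(I) = (1/3)*(-11) = -11/3)
(D*Q(10))*(-31) = ((41/2)*(-11/3))*(-31) = -451/6*(-31) = 13981/6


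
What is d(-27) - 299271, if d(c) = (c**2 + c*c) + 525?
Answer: -297288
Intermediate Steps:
d(c) = 525 + 2*c**2 (d(c) = (c**2 + c**2) + 525 = 2*c**2 + 525 = 525 + 2*c**2)
d(-27) - 299271 = (525 + 2*(-27)**2) - 299271 = (525 + 2*729) - 299271 = (525 + 1458) - 299271 = 1983 - 299271 = -297288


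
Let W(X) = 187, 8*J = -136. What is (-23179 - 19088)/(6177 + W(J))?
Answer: -42267/6364 ≈ -6.6416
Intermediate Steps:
J = -17 (J = (⅛)*(-136) = -17)
(-23179 - 19088)/(6177 + W(J)) = (-23179 - 19088)/(6177 + 187) = -42267/6364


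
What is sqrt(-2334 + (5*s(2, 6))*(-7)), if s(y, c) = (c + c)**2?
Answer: I*sqrt(7374) ≈ 85.872*I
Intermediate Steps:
s(y, c) = 4*c**2 (s(y, c) = (2*c)**2 = 4*c**2)
sqrt(-2334 + (5*s(2, 6))*(-7)) = sqrt(-2334 + (5*(4*6**2))*(-7)) = sqrt(-2334 + (5*(4*36))*(-7)) = sqrt(-2334 + (5*144)*(-7)) = sqrt(-2334 + 720*(-7)) = sqrt(-2334 - 5040) = sqrt(-7374) = I*sqrt(7374)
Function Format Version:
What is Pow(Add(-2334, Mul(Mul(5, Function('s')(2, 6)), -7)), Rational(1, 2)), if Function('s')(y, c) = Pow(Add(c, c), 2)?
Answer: Mul(I, Pow(7374, Rational(1, 2))) ≈ Mul(85.872, I)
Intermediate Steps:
Function('s')(y, c) = Mul(4, Pow(c, 2)) (Function('s')(y, c) = Pow(Mul(2, c), 2) = Mul(4, Pow(c, 2)))
Pow(Add(-2334, Mul(Mul(5, Function('s')(2, 6)), -7)), Rational(1, 2)) = Pow(Add(-2334, Mul(Mul(5, Mul(4, Pow(6, 2))), -7)), Rational(1, 2)) = Pow(Add(-2334, Mul(Mul(5, Mul(4, 36)), -7)), Rational(1, 2)) = Pow(Add(-2334, Mul(Mul(5, 144), -7)), Rational(1, 2)) = Pow(Add(-2334, Mul(720, -7)), Rational(1, 2)) = Pow(Add(-2334, -5040), Rational(1, 2)) = Pow(-7374, Rational(1, 2)) = Mul(I, Pow(7374, Rational(1, 2)))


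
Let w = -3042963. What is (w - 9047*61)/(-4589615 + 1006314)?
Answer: 3594830/3583301 ≈ 1.0032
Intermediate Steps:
(w - 9047*61)/(-4589615 + 1006314) = (-3042963 - 9047*61)/(-4589615 + 1006314) = (-3042963 - 551867)/(-3583301) = -3594830*(-1/3583301) = 3594830/3583301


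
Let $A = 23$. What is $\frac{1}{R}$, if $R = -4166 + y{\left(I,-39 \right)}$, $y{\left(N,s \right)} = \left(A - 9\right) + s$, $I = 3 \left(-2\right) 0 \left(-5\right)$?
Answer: $- \frac{1}{4191} \approx -0.00023861$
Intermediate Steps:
$I = 0$ ($I = \left(-6\right) 0 = 0$)
$y{\left(N,s \right)} = 14 + s$ ($y{\left(N,s \right)} = \left(23 - 9\right) + s = 14 + s$)
$R = -4191$ ($R = -4166 + \left(14 - 39\right) = -4166 - 25 = -4191$)
$\frac{1}{R} = \frac{1}{-4191} = - \frac{1}{4191}$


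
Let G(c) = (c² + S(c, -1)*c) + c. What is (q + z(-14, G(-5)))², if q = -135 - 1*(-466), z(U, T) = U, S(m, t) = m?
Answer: 100489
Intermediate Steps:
G(c) = c + 2*c² (G(c) = (c² + c*c) + c = (c² + c²) + c = 2*c² + c = c + 2*c²)
q = 331 (q = -135 + 466 = 331)
(q + z(-14, G(-5)))² = (331 - 14)² = 317² = 100489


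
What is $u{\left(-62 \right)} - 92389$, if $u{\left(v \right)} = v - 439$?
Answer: $-92890$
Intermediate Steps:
$u{\left(v \right)} = -439 + v$
$u{\left(-62 \right)} - 92389 = \left(-439 - 62\right) - 92389 = -501 - 92389 = -92890$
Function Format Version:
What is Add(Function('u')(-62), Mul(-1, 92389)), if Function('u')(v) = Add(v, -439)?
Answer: -92890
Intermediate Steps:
Function('u')(v) = Add(-439, v)
Add(Function('u')(-62), Mul(-1, 92389)) = Add(Add(-439, -62), Mul(-1, 92389)) = Add(-501, -92389) = -92890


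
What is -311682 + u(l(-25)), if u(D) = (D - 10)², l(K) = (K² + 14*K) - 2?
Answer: -242513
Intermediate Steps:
l(K) = -2 + K² + 14*K
u(D) = (-10 + D)²
-311682 + u(l(-25)) = -311682 + (-10 + (-2 + (-25)² + 14*(-25)))² = -311682 + (-10 + (-2 + 625 - 350))² = -311682 + (-10 + 273)² = -311682 + 263² = -311682 + 69169 = -242513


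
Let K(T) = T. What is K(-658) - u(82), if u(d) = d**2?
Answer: -7382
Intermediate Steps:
K(-658) - u(82) = -658 - 1*82**2 = -658 - 1*6724 = -658 - 6724 = -7382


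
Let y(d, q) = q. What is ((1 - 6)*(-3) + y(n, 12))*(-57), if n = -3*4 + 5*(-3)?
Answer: -1539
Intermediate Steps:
n = -27 (n = -12 - 15 = -27)
((1 - 6)*(-3) + y(n, 12))*(-57) = ((1 - 6)*(-3) + 12)*(-57) = (-5*(-3) + 12)*(-57) = (15 + 12)*(-57) = 27*(-57) = -1539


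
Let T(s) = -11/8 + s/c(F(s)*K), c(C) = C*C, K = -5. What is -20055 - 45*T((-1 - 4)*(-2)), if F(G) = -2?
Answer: -159981/8 ≈ -19998.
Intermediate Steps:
c(C) = C²
T(s) = -11/8 + s/100 (T(s) = -11/8 + s/((-2*(-5))²) = -11*⅛ + s/(10²) = -11/8 + s/100)
-20055 - 45*T((-1 - 4)*(-2)) = -20055 - 45*(-11/8 + ((-1 - 4)*(-2))/100) = -20055 - 45*(-11/8 + (-5*(-2))/100) = -20055 - 45*(-11/8 + (1/100)*10) = -20055 - 45*(-11/8 + ⅒) = -20055 - 45*(-51/40) = -20055 + 459/8 = -159981/8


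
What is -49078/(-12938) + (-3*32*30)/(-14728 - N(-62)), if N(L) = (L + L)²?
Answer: 94669097/24342847 ≈ 3.8890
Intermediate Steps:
N(L) = 4*L² (N(L) = (2*L)² = 4*L²)
-49078/(-12938) + (-3*32*30)/(-14728 - N(-62)) = -49078/(-12938) + (-3*32*30)/(-14728 - 4*(-62)²) = -49078*(-1/12938) + (-96*30)/(-14728 - 4*3844) = 24539/6469 - 2880/(-14728 - 1*15376) = 24539/6469 - 2880/(-14728 - 15376) = 24539/6469 - 2880/(-30104) = 24539/6469 - 2880*(-1/30104) = 24539/6469 + 360/3763 = 94669097/24342847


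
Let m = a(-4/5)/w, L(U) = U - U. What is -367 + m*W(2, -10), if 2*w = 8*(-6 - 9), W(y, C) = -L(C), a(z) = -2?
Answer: -367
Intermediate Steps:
L(U) = 0
W(y, C) = 0 (W(y, C) = -1*0 = 0)
w = -60 (w = (8*(-6 - 9))/2 = (8*(-15))/2 = (½)*(-120) = -60)
m = 1/30 (m = -2/(-60) = -2*(-1/60) = 1/30 ≈ 0.033333)
-367 + m*W(2, -10) = -367 + (1/30)*0 = -367 + 0 = -367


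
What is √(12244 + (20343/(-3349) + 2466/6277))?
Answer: √5408244337724313955/21021673 ≈ 110.63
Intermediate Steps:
√(12244 + (20343/(-3349) + 2466/6277)) = √(12244 + (20343*(-1/3349) + 2466*(1/6277))) = √(12244 + (-20343/3349 + 2466/6277)) = √(12244 - 119434377/21021673) = √(257269929835/21021673) = √5408244337724313955/21021673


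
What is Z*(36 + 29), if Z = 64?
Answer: 4160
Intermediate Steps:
Z*(36 + 29) = 64*(36 + 29) = 64*65 = 4160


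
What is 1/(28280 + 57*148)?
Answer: 1/36716 ≈ 2.7236e-5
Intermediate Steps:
1/(28280 + 57*148) = 1/(28280 + 8436) = 1/36716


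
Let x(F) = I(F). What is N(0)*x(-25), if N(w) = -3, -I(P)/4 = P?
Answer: -300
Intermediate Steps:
I(P) = -4*P
x(F) = -4*F
N(0)*x(-25) = -(-12)*(-25) = -3*100 = -300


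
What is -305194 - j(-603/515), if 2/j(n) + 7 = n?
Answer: -642127661/2104 ≈ -3.0519e+5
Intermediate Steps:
j(n) = 2/(-7 + n)
-305194 - j(-603/515) = -305194 - 2/(-7 - 603/515) = -305194 - 2/(-4208/515) = -305194 - 2*(-515)/4208 = -305194 - 1*(-515/2104) = -305194 + 515/2104 = -642127661/2104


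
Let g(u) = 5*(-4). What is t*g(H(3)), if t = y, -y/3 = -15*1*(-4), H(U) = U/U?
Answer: 3600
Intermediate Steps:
H(U) = 1
g(u) = -20
y = -180 (y = -3*(-15*1)*(-4) = -(-45)*(-4) = -3*60 = -180)
t = -180
t*g(H(3)) = -180*(-20) = 3600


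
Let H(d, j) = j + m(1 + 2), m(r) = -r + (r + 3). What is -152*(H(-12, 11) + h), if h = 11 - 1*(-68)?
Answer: -14136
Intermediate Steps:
m(r) = 3 (m(r) = -r + (3 + r) = 3)
H(d, j) = 3 + j (H(d, j) = j + 3 = 3 + j)
h = 79 (h = 11 + 68 = 79)
-152*(H(-12, 11) + h) = -152*((3 + 11) + 79) = -152*(14 + 79) = -152*93 = -14136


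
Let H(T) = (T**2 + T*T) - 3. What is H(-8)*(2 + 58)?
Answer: 7500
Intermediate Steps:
H(T) = -3 + 2*T**2 (H(T) = (T**2 + T**2) - 3 = 2*T**2 - 3 = -3 + 2*T**2)
H(-8)*(2 + 58) = (-3 + 2*(-8)**2)*(2 + 58) = (-3 + 2*64)*60 = (-3 + 128)*60 = 125*60 = 7500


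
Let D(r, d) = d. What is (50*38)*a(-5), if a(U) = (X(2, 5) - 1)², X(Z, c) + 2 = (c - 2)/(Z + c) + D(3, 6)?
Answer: 1094400/49 ≈ 22335.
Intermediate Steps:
X(Z, c) = 4 + (-2 + c)/(Z + c) (X(Z, c) = -2 + ((c - 2)/(Z + c) + 6) = -2 + ((-2 + c)/(Z + c) + 6) = -2 + (6 + (-2 + c)/(Z + c)) = 4 + (-2 + c)/(Z + c))
a(U) = 576/49 (a(U) = ((-2 + 4*2 + 5*5)/(2 + 5) - 1)² = ((-2 + 8 + 25)/7 - 1)² = ((⅐)*31 - 1)² = (31/7 - 1)² = (24/7)² = 576/49)
(50*38)*a(-5) = (50*38)*(576/49) = 1900*(576/49) = 1094400/49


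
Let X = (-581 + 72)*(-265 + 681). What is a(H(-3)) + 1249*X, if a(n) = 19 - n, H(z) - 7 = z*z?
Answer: -264468253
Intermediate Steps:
H(z) = 7 + z² (H(z) = 7 + z*z = 7 + z²)
X = -211744 (X = -509*416 = -211744)
a(H(-3)) + 1249*X = (19 - (7 + (-3)²)) + 1249*(-211744) = (19 - (7 + 9)) - 264468256 = (19 - 1*16) - 264468256 = (19 - 16) - 264468256 = 3 - 264468256 = -264468253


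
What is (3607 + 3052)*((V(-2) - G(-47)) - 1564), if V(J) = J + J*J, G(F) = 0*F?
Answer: -10401358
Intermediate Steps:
G(F) = 0
V(J) = J + J**2
(3607 + 3052)*((V(-2) - G(-47)) - 1564) = (3607 + 3052)*((-2*(1 - 2) - 1*0) - 1564) = 6659*((-2*(-1) + 0) - 1564) = 6659*((2 + 0) - 1564) = 6659*(2 - 1564) = 6659*(-1562) = -10401358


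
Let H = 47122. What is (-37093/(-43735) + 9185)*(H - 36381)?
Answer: 4315122293388/43735 ≈ 9.8665e+7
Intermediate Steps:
(-37093/(-43735) + 9185)*(H - 36381) = (-37093/(-43735) + 9185)*(47122 - 36381) = (-37093*(-1/43735) + 9185)*10741 = (37093/43735 + 9185)*10741 = (401743068/43735)*10741 = 4315122293388/43735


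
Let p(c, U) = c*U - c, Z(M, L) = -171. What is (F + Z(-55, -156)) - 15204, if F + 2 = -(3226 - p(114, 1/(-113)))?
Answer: -2115135/113 ≈ -18718.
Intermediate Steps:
p(c, U) = -c + U*c (p(c, U) = U*c - c = -c + U*c)
F = -377760/113 (F = -2 - (3226 - 114*(-1 + 1/(-113))) = -2 - (3226 - 114*(-1 - 1/113)) = -2 - (3226 - 114*(-114)/113) = -2 - (3226 - 1*(-12996/113)) = -2 - (3226 + 12996/113) = -2 - 1*377534/113 = -2 - 377534/113 = -377760/113 ≈ -3343.0)
(F + Z(-55, -156)) - 15204 = (-377760/113 - 171) - 15204 = -397083/113 - 15204 = -2115135/113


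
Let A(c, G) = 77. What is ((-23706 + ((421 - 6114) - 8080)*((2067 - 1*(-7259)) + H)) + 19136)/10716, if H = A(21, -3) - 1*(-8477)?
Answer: -123132905/5358 ≈ -22981.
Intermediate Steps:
H = 8554 (H = 77 - 1*(-8477) = 77 + 8477 = 8554)
((-23706 + ((421 - 6114) - 8080)*((2067 - 1*(-7259)) + H)) + 19136)/10716 = ((-23706 + ((421 - 6114) - 8080)*((2067 - 1*(-7259)) + 8554)) + 19136)/10716 = ((-23706 + (-5693 - 8080)*((2067 + 7259) + 8554)) + 19136)*(1/10716) = ((-23706 - 13773*(9326 + 8554)) + 19136)*(1/10716) = ((-23706 - 13773*17880) + 19136)*(1/10716) = ((-23706 - 246261240) + 19136)*(1/10716) = (-246284946 + 19136)*(1/10716) = -246265810*1/10716 = -123132905/5358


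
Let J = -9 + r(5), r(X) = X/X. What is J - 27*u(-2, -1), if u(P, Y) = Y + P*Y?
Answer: -35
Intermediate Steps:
r(X) = 1
J = -8 (J = -9 + 1 = -8)
J - 27*u(-2, -1) = -8 - (-27)*(1 - 2) = -8 - (-27)*(-1) = -8 - 27*1 = -8 - 27 = -35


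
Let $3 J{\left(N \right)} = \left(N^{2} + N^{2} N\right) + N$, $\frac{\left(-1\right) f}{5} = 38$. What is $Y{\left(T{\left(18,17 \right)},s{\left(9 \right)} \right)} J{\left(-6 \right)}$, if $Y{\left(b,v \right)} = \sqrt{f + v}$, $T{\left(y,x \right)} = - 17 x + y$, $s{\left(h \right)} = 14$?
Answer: $- 248 i \sqrt{11} \approx - 822.52 i$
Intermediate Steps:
$T{\left(y,x \right)} = y - 17 x$
$f = -190$ ($f = \left(-5\right) 38 = -190$)
$J{\left(N \right)} = \frac{N}{3} + \frac{N^{2}}{3} + \frac{N^{3}}{3}$ ($J{\left(N \right)} = \frac{\left(N^{2} + N^{2} N\right) + N}{3} = \frac{\left(N^{2} + N^{3}\right) + N}{3} = \frac{N + N^{2} + N^{3}}{3} = \frac{N}{3} + \frac{N^{2}}{3} + \frac{N^{3}}{3}$)
$Y{\left(b,v \right)} = \sqrt{-190 + v}$
$Y{\left(T{\left(18,17 \right)},s{\left(9 \right)} \right)} J{\left(-6 \right)} = \sqrt{-190 + 14} \cdot \frac{1}{3} \left(-6\right) \left(1 - 6 + \left(-6\right)^{2}\right) = \sqrt{-176} \cdot \frac{1}{3} \left(-6\right) \left(1 - 6 + 36\right) = 4 i \sqrt{11} \cdot \frac{1}{3} \left(-6\right) 31 = 4 i \sqrt{11} \left(-62\right) = - 248 i \sqrt{11}$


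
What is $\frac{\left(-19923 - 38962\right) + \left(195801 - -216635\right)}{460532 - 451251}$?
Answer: $\frac{353551}{9281} \approx 38.094$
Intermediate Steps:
$\frac{\left(-19923 - 38962\right) + \left(195801 - -216635\right)}{460532 - 451251} = \frac{\left(-19923 - 38962\right) + \left(195801 + 216635\right)}{9281} = \left(-58885 + 412436\right) \frac{1}{9281} = 353551 \cdot \frac{1}{9281} = \frac{353551}{9281}$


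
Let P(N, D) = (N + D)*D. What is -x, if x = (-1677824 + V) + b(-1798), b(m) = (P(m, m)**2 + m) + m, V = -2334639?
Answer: -41804082793605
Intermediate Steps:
P(N, D) = D*(D + N) (P(N, D) = (D + N)*D = D*(D + N))
b(m) = 2*m + 4*m**4 (b(m) = ((m*(m + m))**2 + m) + m = ((m*(2*m))**2 + m) + m = ((2*m**2)**2 + m) + m = (4*m**4 + m) + m = (m + 4*m**4) + m = 2*m + 4*m**4)
x = 41804082793605 (x = (-1677824 - 2334639) + (2*(-1798) + 4*(-1798)**4) = -4012463 + (-3596 + 4*10451021702416) = -4012463 + (-3596 + 41804086809664) = -4012463 + 41804086806068 = 41804082793605)
-x = -1*41804082793605 = -41804082793605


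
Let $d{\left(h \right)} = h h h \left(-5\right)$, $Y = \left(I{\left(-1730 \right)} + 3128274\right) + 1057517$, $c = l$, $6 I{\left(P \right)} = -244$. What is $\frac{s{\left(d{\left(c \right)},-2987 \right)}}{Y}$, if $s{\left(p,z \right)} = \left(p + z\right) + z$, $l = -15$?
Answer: $\frac{32703}{12557251} \approx 0.0026043$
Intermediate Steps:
$I{\left(P \right)} = - \frac{122}{3}$ ($I{\left(P \right)} = \frac{1}{6} \left(-244\right) = - \frac{122}{3}$)
$c = -15$
$Y = \frac{12557251}{3}$ ($Y = \left(- \frac{122}{3} + 3128274\right) + 1057517 = \frac{9384700}{3} + 1057517 = \frac{12557251}{3} \approx 4.1858 \cdot 10^{6}$)
$d{\left(h \right)} = - 5 h^{3}$ ($d{\left(h \right)} = h h^{2} \left(-5\right) = h \left(- 5 h^{2}\right) = - 5 h^{3}$)
$s{\left(p,z \right)} = p + 2 z$
$\frac{s{\left(d{\left(c \right)},-2987 \right)}}{Y} = \frac{- 5 \left(-15\right)^{3} + 2 \left(-2987\right)}{\frac{12557251}{3}} = \left(\left(-5\right) \left(-3375\right) - 5974\right) \frac{3}{12557251} = \left(16875 - 5974\right) \frac{3}{12557251} = 10901 \cdot \frac{3}{12557251} = \frac{32703}{12557251}$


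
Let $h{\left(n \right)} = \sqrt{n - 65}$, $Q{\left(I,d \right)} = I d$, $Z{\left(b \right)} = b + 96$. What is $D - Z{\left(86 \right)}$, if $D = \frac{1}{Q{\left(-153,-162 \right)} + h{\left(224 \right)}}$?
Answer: $- \frac{37270293716}{204781879} - \frac{\sqrt{159}}{614345637} \approx -182.0$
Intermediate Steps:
$Z{\left(b \right)} = 96 + b$
$h{\left(n \right)} = \sqrt{-65 + n}$
$D = \frac{1}{24786 + \sqrt{159}}$ ($D = \frac{1}{\left(-153\right) \left(-162\right) + \sqrt{-65 + 224}} = \frac{1}{24786 + \sqrt{159}} \approx 4.0325 \cdot 10^{-5}$)
$D - Z{\left(86 \right)} = \left(\frac{8262}{204781879} - \frac{\sqrt{159}}{614345637}\right) - \left(96 + 86\right) = \left(\frac{8262}{204781879} - \frac{\sqrt{159}}{614345637}\right) - 182 = - \frac{37270293716}{204781879} - \frac{\sqrt{159}}{614345637}$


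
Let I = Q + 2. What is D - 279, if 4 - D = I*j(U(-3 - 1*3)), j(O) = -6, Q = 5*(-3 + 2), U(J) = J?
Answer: -293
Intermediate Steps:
Q = -5 (Q = 5*(-1) = -5)
I = -3 (I = -5 + 2 = -3)
D = -14 (D = 4 - (-3)*(-6) = 4 - 1*18 = 4 - 18 = -14)
D - 279 = -14 - 279 = -293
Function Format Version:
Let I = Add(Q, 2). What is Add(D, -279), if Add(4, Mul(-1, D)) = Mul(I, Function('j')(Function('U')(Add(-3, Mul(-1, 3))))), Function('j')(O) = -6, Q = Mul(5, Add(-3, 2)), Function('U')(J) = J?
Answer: -293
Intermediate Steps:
Q = -5 (Q = Mul(5, -1) = -5)
I = -3 (I = Add(-5, 2) = -3)
D = -14 (D = Add(4, Mul(-1, Mul(-3, -6))) = Add(4, Mul(-1, 18)) = Add(4, -18) = -14)
Add(D, -279) = Add(-14, -279) = -293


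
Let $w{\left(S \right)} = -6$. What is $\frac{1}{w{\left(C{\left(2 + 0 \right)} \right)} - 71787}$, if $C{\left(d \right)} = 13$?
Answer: $- \frac{1}{71793} \approx -1.3929 \cdot 10^{-5}$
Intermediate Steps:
$\frac{1}{w{\left(C{\left(2 + 0 \right)} \right)} - 71787} = \frac{1}{-6 - 71787} = \frac{1}{-71793} = - \frac{1}{71793}$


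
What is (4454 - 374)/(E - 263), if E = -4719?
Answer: -2040/2491 ≈ -0.81895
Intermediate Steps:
(4454 - 374)/(E - 263) = (4454 - 374)/(-4719 - 263) = 4080/(-4982) = 4080*(-1/4982) = -2040/2491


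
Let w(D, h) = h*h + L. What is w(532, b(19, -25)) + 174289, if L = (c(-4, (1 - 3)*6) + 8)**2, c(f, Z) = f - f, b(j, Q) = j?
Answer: 174714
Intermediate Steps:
c(f, Z) = 0
L = 64 (L = (0 + 8)**2 = 8**2 = 64)
w(D, h) = 64 + h**2 (w(D, h) = h*h + 64 = h**2 + 64 = 64 + h**2)
w(532, b(19, -25)) + 174289 = (64 + 19**2) + 174289 = (64 + 361) + 174289 = 425 + 174289 = 174714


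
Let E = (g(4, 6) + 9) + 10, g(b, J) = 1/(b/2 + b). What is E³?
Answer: 1520875/216 ≈ 7041.1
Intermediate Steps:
g(b, J) = 2/(3*b) (g(b, J) = 1/(b*(½) + b) = 1/(b/2 + b) = 1/(3*b/2) = 2/(3*b))
E = 115/6 (E = ((⅔)/4 + 9) + 10 = ((⅔)*(¼) + 9) + 10 = (⅙ + 9) + 10 = 55/6 + 10 = 115/6 ≈ 19.167)
E³ = (115/6)³ = 1520875/216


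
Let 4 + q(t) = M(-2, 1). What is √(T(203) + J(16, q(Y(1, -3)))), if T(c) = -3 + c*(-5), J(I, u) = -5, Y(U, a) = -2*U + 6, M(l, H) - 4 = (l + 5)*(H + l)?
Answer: I*√1023 ≈ 31.984*I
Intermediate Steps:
M(l, H) = 4 + (5 + l)*(H + l) (M(l, H) = 4 + (l + 5)*(H + l) = 4 + (5 + l)*(H + l))
Y(U, a) = 6 - 2*U
q(t) = -3 (q(t) = -4 + (4 + (-2)² + 5*1 + 5*(-2) + 1*(-2)) = -4 + (4 + 4 + 5 - 10 - 2) = -4 + 1 = -3)
T(c) = -3 - 5*c
√(T(203) + J(16, q(Y(1, -3)))) = √((-3 - 5*203) - 5) = √((-3 - 1015) - 5) = √(-1018 - 5) = √(-1023) = I*√1023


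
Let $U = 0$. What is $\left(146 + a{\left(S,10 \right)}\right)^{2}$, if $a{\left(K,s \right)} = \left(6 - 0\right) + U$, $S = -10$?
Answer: $23104$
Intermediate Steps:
$a{\left(K,s \right)} = 6$ ($a{\left(K,s \right)} = \left(6 - 0\right) + 0 = \left(6 + 0\right) + 0 = 6 + 0 = 6$)
$\left(146 + a{\left(S,10 \right)}\right)^{2} = \left(146 + 6\right)^{2} = 152^{2} = 23104$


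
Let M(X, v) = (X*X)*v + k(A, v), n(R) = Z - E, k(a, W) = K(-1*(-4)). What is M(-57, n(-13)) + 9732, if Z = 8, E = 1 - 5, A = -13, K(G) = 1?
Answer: 48721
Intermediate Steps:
k(a, W) = 1
E = -4
n(R) = 12 (n(R) = 8 - 1*(-4) = 8 + 4 = 12)
M(X, v) = 1 + v*X**2 (M(X, v) = (X*X)*v + 1 = X**2*v + 1 = v*X**2 + 1 = 1 + v*X**2)
M(-57, n(-13)) + 9732 = (1 + 12*(-57)**2) + 9732 = (1 + 12*3249) + 9732 = (1 + 38988) + 9732 = 38989 + 9732 = 48721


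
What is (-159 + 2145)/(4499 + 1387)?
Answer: 331/981 ≈ 0.33741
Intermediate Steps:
(-159 + 2145)/(4499 + 1387) = 1986/5886 = 1986*(1/5886) = 331/981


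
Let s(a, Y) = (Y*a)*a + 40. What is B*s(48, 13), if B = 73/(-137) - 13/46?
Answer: -3350628/137 ≈ -24457.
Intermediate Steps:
B = -5139/6302 (B = 73*(-1/137) - 13*1/46 = -73/137 - 13/46 = -5139/6302 ≈ -0.81546)
s(a, Y) = 40 + Y*a**2 (s(a, Y) = Y*a**2 + 40 = 40 + Y*a**2)
B*s(48, 13) = -5139*(40 + 13*48**2)/6302 = -5139*(40 + 13*2304)/6302 = -5139*(40 + 29952)/6302 = -5139/6302*29992 = -3350628/137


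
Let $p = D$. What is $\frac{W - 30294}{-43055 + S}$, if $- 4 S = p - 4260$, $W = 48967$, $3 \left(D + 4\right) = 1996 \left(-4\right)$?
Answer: $- \frac{56019}{123971} \approx -0.45187$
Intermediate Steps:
$D = - \frac{7996}{3}$ ($D = -4 + \frac{1996 \left(-4\right)}{3} = -4 + \frac{1}{3} \left(-7984\right) = -4 - \frac{7984}{3} = - \frac{7996}{3} \approx -2665.3$)
$p = - \frac{7996}{3} \approx -2665.3$
$S = \frac{5194}{3}$ ($S = - \frac{- \frac{7996}{3} - 4260}{4} = \left(- \frac{1}{4}\right) \left(- \frac{20776}{3}\right) = \frac{5194}{3} \approx 1731.3$)
$\frac{W - 30294}{-43055 + S} = \frac{48967 - 30294}{-43055 + \frac{5194}{3}} = \frac{18673}{- \frac{123971}{3}} = 18673 \left(- \frac{3}{123971}\right) = - \frac{56019}{123971}$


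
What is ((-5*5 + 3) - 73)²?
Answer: 9025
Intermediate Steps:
((-5*5 + 3) - 73)² = ((-25 + 3) - 73)² = (-22 - 73)² = (-95)² = 9025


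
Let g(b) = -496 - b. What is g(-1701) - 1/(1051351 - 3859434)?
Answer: 3383740016/2808083 ≈ 1205.0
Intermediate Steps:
g(-1701) - 1/(1051351 - 3859434) = (-496 - 1*(-1701)) - 1/(1051351 - 3859434) = (-496 + 1701) - 1/(-2808083) = 1205 - 1*(-1/2808083) = 1205 + 1/2808083 = 3383740016/2808083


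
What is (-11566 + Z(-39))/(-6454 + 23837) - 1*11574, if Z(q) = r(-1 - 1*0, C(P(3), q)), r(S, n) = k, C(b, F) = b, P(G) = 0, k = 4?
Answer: -201202404/17383 ≈ -11575.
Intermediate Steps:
r(S, n) = 4
Z(q) = 4
(-11566 + Z(-39))/(-6454 + 23837) - 1*11574 = (-11566 + 4)/(-6454 + 23837) - 1*11574 = -11562/17383 - 11574 = -201202404/17383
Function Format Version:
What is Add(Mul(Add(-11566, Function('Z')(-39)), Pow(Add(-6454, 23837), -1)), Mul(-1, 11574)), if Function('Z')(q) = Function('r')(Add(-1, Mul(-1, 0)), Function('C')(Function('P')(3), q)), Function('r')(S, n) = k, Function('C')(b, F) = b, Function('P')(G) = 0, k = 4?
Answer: Rational(-201202404, 17383) ≈ -11575.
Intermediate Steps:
Function('r')(S, n) = 4
Function('Z')(q) = 4
Add(Mul(Add(-11566, Function('Z')(-39)), Pow(Add(-6454, 23837), -1)), Mul(-1, 11574)) = Add(Mul(Add(-11566, 4), Pow(Add(-6454, 23837), -1)), Mul(-1, 11574)) = Add(Mul(-11562, Pow(17383, -1)), -11574) = Add(Mul(-11562, Rational(1, 17383)), -11574) = Add(Rational(-11562, 17383), -11574) = Rational(-201202404, 17383)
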